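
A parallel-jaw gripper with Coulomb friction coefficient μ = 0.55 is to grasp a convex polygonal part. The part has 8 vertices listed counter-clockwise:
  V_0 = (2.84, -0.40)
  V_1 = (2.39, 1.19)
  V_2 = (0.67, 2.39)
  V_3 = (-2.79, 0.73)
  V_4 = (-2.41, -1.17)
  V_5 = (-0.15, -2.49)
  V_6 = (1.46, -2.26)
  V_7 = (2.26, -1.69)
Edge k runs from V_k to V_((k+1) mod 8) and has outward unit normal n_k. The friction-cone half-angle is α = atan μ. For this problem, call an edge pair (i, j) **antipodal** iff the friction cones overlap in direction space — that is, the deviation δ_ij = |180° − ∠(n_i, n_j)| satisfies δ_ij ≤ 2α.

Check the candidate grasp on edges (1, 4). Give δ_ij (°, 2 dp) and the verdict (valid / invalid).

δ = 4.61°, valid

α = atan 0.55 = 28.81°;  2α = 57.62°
edge 1: e_1 = (-1.72, +1.20);  n_1 = (+0.5722, +0.8201)
edge 4: e_4 = (+2.26, -1.32);  n_4 = (-0.5043, -0.8635)
∠(n_1, n_4) = 175.39°
δ = |180° − 175.39°| = 4.61°
4.61° ≤ 2α = 57.62°  →  valid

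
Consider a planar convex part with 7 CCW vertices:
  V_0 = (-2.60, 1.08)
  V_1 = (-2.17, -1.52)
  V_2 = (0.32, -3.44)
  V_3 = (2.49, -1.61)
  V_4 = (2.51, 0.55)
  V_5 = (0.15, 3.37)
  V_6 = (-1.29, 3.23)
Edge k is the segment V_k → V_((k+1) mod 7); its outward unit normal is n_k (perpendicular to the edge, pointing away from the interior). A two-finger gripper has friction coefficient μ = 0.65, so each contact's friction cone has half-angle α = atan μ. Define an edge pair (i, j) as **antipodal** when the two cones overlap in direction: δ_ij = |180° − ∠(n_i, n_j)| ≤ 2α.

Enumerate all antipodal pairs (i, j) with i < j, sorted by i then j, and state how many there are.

count = 9; pairs: (0,2), (0,3), (0,4), (1,3), (1,4), (1,5), (2,5), (2,6), (3,6)

α = atan 0.65 = 33.02°;  2α = 66.05°
n_0 = (-0.9866, -0.1632)
n_1 = (-0.6106, -0.7919)
n_2 = (+0.6447, -0.7645)
n_3 = (+1.0000, -0.0093)
n_4 = (+0.7669, +0.6418)
n_5 = (-0.0968, +0.9953)
n_6 = (-0.8540, +0.5203)
  (0,1): δ = 137.03°  ·
  (0,2): δ = 59.25°  ✓
  (0,3): δ = 9.92°  ✓
  (0,4): δ = 30.53°  ✓
  (0,5): δ = 86.16°  ·
  (0,6): δ = 139.26°  ·
  (1,2): δ = 102.22°  ·
  (1,3): δ = 52.90°  ✓
  (1,4): δ = 12.44°  ✓
  (1,5): δ = 43.19°  ✓
  (1,6): δ = 96.28°  ·
  (2,3): δ = 130.67°  ·
  (2,4): δ = 90.22°  ·
  (2,5): δ = 34.59°  ✓
  (2,6): δ = 18.50°  ✓
  (3,4): δ = 139.54°  ·
  (3,5): δ = 83.92°  ·
  (3,6): δ = 30.82°  ✓
  (4,5): δ = 124.37°  ·
  (4,6): δ = 71.28°  ·
  (5,6): δ = 126.91°  ·
antipodal pairs: 9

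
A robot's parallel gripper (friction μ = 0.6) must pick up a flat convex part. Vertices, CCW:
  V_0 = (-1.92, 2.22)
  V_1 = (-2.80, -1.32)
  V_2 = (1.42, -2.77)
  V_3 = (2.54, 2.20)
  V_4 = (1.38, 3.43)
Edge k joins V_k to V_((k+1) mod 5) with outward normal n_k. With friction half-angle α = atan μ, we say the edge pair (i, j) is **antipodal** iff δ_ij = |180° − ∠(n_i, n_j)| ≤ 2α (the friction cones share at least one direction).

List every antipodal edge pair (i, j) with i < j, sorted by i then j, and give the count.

count = 5; pairs: (0,2), (0,3), (1,3), (1,4), (2,4)

α = atan 0.6 = 30.96°;  2α = 61.93°
n_0 = (-0.9705, +0.2412)
n_1 = (-0.3250, -0.9457)
n_2 = (+0.9755, -0.2198)
n_3 = (+0.7275, +0.6861)
n_4 = (-0.3443, +0.9389)
  (0,1): δ = 95.00°  ·
  (0,2): δ = 1.26°  ✓
  (0,3): δ = 57.28°  ✓
  (0,4): δ = 124.10°  ·
  (1,2): δ = 83.74°  ·
  (1,3): δ = 27.71°  ✓
  (1,4): δ = 39.10°  ✓
  (2,3): δ = 123.98°  ·
  (2,4): δ = 57.16°  ✓
  (3,4): δ = 113.19°  ·
antipodal pairs: 5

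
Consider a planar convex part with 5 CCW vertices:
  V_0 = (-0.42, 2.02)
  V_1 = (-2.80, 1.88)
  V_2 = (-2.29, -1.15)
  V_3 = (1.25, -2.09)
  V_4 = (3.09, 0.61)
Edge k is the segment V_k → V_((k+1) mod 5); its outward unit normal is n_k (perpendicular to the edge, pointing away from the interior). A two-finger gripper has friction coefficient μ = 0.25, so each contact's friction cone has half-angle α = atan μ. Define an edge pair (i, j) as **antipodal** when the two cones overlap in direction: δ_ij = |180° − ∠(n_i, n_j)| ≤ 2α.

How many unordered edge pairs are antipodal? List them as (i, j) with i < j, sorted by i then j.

count = 2; pairs: (0,2), (2,4)

α = atan 0.25 = 14.04°;  2α = 28.07°
n_0 = (-0.0587, +0.9983)
n_1 = (-0.9861, -0.1660)
n_2 = (-0.2566, -0.9665)
n_3 = (+0.8264, -0.5631)
n_4 = (+0.3728, +0.9279)
  (0,1): δ = 83.81°  ·
  (0,2): δ = 18.24°  ✓
  (0,3): δ = 52.36°  ·
  (0,4): δ = 154.75°  ·
  (1,2): δ = 114.43°  ·
  (1,3): δ = 43.83°  ·
  (1,4): δ = 58.56°  ·
  (2,3): δ = 109.40°  ·
  (2,4): δ = 7.01°  ✓
  (3,4): δ = 77.61°  ·
antipodal pairs: 2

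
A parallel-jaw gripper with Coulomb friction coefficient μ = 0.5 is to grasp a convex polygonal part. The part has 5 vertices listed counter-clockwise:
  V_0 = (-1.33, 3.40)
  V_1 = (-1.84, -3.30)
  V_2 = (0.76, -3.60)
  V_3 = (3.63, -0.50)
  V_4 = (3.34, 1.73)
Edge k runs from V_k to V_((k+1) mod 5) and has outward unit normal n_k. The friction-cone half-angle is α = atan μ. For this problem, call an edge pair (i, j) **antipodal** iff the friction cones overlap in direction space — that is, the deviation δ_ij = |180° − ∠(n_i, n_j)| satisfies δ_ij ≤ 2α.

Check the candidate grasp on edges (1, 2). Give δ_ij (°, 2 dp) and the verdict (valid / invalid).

δ = 126.21°, invalid

α = atan 0.5 = 26.57°;  2α = 53.13°
edge 1: e_1 = (+2.60, -0.30);  n_1 = (-0.1146, -0.9934)
edge 2: e_2 = (+2.87, +3.10);  n_2 = (+0.7338, -0.6794)
∠(n_1, n_2) = 53.79°
δ = |180° − 53.79°| = 126.21°
126.21° > 2α = 53.13°  →  invalid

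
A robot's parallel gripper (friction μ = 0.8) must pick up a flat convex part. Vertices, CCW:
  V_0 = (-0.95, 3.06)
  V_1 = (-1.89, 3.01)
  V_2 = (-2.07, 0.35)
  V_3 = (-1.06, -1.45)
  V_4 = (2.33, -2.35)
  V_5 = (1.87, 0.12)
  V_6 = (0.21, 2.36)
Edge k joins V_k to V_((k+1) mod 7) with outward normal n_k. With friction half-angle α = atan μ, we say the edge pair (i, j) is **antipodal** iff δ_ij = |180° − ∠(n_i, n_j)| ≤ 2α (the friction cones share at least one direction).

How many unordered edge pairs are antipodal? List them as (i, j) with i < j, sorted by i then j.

α = atan 0.8 = 38.66°;  2α = 77.32°
n_0 = (-0.0531, +0.9986)
n_1 = (-0.9977, +0.0675)
n_2 = (-0.8721, -0.4893)
n_3 = (-0.2566, -0.9665)
n_4 = (+0.9831, +0.1831)
n_5 = (+0.8034, +0.5954)
n_6 = (+0.5167, +0.8562)
  (0,1): δ = 96.92°  ·
  (0,2): δ = 63.75°  ✓
  (0,3): δ = 17.91°  ✓
  (0,4): δ = 97.50°  ·
  (0,5): δ = 123.50°  ·
  (0,6): δ = 145.85°  ·
  (1,2): δ = 146.83°  ·
  (1,3): δ = 101.00°  ·
  (1,4): δ = 14.42°  ✓
  (1,5): δ = 40.41°  ✓
  (1,6): δ = 62.76°  ✓
  (2,3): δ = 134.17°  ·
  (2,4): δ = 18.75°  ✓
  (2,5): δ = 7.24°  ✓
  (2,6): δ = 29.59°  ✓
  (3,4): δ = 64.58°  ✓
  (3,5): δ = 38.59°  ✓
  (3,6): δ = 16.24°  ✓
  (4,5): δ = 154.01°  ·
  (4,6): δ = 131.66°  ·
  (5,6): δ = 157.65°  ·
antipodal pairs: 11

count = 11; pairs: (0,2), (0,3), (1,4), (1,5), (1,6), (2,4), (2,5), (2,6), (3,4), (3,5), (3,6)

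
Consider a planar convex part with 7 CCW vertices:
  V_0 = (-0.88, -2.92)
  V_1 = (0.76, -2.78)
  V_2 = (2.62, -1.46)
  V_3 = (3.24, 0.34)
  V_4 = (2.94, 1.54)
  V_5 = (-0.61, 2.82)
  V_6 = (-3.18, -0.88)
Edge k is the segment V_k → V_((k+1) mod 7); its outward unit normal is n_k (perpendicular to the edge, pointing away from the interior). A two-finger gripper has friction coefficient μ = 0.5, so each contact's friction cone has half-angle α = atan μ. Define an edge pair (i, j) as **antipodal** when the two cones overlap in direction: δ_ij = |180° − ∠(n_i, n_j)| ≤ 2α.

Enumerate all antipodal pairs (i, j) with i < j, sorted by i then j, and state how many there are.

α = atan 0.5 = 26.57°;  2α = 53.13°
n_0 = (+0.0851, -0.9964)
n_1 = (+0.5787, -0.8155)
n_2 = (+0.9455, -0.3257)
n_3 = (+0.9701, +0.2425)
n_4 = (+0.3392, +0.9407)
n_5 = (-0.8213, +0.5705)
n_6 = (-0.6636, -0.7481)
  (0,1): δ = 149.52°  ·
  (0,2): δ = 113.89°  ·
  (0,3): δ = 80.84°  ·
  (0,4): δ = 24.71°  ✓
  (0,5): δ = 50.34°  ✓
  (0,6): δ = 133.55°  ·
  (1,2): δ = 144.37°  ·
  (1,3): δ = 111.33°  ·
  (1,4): δ = 55.19°  ·
  (1,5): δ = 19.85°  ✓
  (1,6): δ = 103.07°  ·
  (2,3): δ = 146.96°  ·
  (2,4): δ = 90.82°  ·
  (2,5): δ = 15.78°  ✓
  (2,6): δ = 67.43°  ·
  (3,4): δ = 123.86°  ·
  (3,5): δ = 48.82°  ✓
  (3,6): δ = 34.39°  ✓
  (4,5): δ = 104.96°  ·
  (4,6): δ = 21.74°  ✓
  (5,6): δ = 96.79°  ·
antipodal pairs: 7

count = 7; pairs: (0,4), (0,5), (1,5), (2,5), (3,5), (3,6), (4,6)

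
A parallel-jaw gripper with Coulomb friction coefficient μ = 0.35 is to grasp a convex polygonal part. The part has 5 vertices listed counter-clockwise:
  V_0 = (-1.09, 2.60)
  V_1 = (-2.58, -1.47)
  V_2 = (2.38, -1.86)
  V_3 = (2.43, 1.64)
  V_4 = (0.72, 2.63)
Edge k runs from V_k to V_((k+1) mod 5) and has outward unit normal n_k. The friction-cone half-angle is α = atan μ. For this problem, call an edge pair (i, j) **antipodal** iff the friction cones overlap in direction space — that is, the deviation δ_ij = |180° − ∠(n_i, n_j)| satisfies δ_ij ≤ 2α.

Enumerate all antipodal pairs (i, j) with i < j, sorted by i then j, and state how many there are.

count = 3; pairs: (0,2), (1,3), (1,4)

α = atan 0.35 = 19.29°;  2α = 38.58°
n_0 = (-0.9391, +0.3438)
n_1 = (-0.0784, -0.9969)
n_2 = (+0.9999, -0.0143)
n_3 = (+0.5010, +0.8654)
n_4 = (-0.0166, +0.9999)
  (0,1): δ = 74.39°  ·
  (0,2): δ = 19.29°  ✓
  (0,3): δ = 80.04°  ·
  (0,4): δ = 111.06°  ·
  (1,2): δ = 86.32°  ·
  (1,3): δ = 25.57°  ✓
  (1,4): δ = 5.45°  ✓
  (2,3): δ = 119.25°  ·
  (2,4): δ = 88.23°  ·
  (3,4): δ = 148.98°  ·
antipodal pairs: 3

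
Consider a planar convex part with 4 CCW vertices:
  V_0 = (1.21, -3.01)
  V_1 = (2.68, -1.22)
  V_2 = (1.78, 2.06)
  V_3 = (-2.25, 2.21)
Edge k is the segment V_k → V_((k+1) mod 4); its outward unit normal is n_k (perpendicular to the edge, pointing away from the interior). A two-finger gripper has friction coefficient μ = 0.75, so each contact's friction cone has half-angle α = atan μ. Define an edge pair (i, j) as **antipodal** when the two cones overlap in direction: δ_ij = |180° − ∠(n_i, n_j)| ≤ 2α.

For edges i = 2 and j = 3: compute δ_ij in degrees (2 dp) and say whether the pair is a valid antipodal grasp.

δ = 54.33°, valid

α = atan 0.75 = 36.87°;  2α = 73.74°
edge 2: e_2 = (-4.03, +0.15);  n_2 = (+0.0372, +0.9993)
edge 3: e_3 = (+3.46, -5.22);  n_3 = (-0.8335, -0.5525)
∠(n_2, n_3) = 125.67°
δ = |180° − 125.67°| = 54.33°
54.33° ≤ 2α = 73.74°  →  valid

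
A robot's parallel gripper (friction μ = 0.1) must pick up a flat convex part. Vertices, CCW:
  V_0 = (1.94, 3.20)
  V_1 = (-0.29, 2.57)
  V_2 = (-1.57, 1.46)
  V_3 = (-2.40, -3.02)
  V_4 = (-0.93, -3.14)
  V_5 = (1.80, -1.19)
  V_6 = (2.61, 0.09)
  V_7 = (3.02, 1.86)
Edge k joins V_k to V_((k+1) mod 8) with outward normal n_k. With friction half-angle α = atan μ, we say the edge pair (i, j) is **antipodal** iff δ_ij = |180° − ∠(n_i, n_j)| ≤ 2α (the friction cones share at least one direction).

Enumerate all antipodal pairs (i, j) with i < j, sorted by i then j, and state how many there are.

α = atan 0.1 = 5.71°;  2α = 11.42°
n_0 = (-0.2719, +0.9623)
n_1 = (-0.6552, +0.7555)
n_2 = (-0.9833, +0.1822)
n_3 = (-0.0814, -0.9967)
n_4 = (+0.5812, -0.8137)
n_5 = (+0.8450, -0.5347)
n_6 = (+0.9742, -0.2257)
n_7 = (+0.7786, +0.6275)
  (0,1): δ = 154.84°  ·
  (0,2): δ = 116.27°  ·
  (0,3): δ = 20.44°  ·
  (0,4): δ = 19.76°  ·
  (0,5): δ = 41.90°  ·
  (0,6): δ = 61.18°  ·
  (0,7): δ = 113.09°  ·
  (1,2): δ = 141.43°  ·
  (1,3): δ = 45.60°  ·
  (1,4): δ = 5.39°  ✓
  (1,5): δ = 16.74°  ·
  (1,6): δ = 36.03°  ·
  (1,7): δ = 87.94°  ·
  (2,3): δ = 84.17°  ·
  (2,4): δ = 43.97°  ·
  (2,5): δ = 21.83°  ·
  (2,6): δ = 2.55°  ✓
  (2,7): δ = 49.36°  ·
  (3,4): δ = 139.80°  ·
  (3,5): δ = 117.66°  ·
  (3,6): δ = 98.38°  ·
  (3,7): δ = 46.47°  ·
  (4,5): δ = 157.86°  ·
  (4,6): δ = 138.58°  ·
  (4,7): δ = 86.67°  ·
  (5,6): δ = 160.72°  ·
  (5,7): δ = 108.81°  ·
  (6,7): δ = 128.09°  ·
antipodal pairs: 2

count = 2; pairs: (1,4), (2,6)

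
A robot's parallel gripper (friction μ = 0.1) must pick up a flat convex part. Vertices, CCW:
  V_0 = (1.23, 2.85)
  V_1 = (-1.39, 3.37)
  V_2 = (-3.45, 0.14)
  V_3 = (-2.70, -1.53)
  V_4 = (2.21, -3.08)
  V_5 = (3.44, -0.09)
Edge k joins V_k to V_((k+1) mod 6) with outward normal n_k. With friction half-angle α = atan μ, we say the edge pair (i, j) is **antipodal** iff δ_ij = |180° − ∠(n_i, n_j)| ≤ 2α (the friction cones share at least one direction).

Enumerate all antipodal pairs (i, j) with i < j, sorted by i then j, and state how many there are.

count = 2; pairs: (0,3), (1,4)

α = atan 0.1 = 5.71°;  2α = 11.42°
n_0 = (+0.1947, +0.9809)
n_1 = (-0.8431, +0.5377)
n_2 = (-0.9122, -0.4097)
n_3 = (-0.3010, -0.9536)
n_4 = (+0.9248, -0.3804)
n_5 = (+0.7993, +0.6009)
  (0,1): δ = 111.30°  ·
  (0,2): δ = 54.59°  ·
  (0,3): δ = 6.29°  ✓
  (0,4): δ = 78.86°  ·
  (0,5): δ = 138.16°  ·
  (1,2): δ = 123.29°  ·
  (1,3): δ = 74.99°  ·
  (1,4): δ = 10.17°  ✓
  (1,5): δ = 69.46°  ·
  (2,3): δ = 131.70°  ·
  (2,4): δ = 46.55°  ·
  (2,5): δ = 12.75°  ·
  (3,4): δ = 94.84°  ·
  (3,5): δ = 35.55°  ·
  (4,5): δ = 120.71°  ·
antipodal pairs: 2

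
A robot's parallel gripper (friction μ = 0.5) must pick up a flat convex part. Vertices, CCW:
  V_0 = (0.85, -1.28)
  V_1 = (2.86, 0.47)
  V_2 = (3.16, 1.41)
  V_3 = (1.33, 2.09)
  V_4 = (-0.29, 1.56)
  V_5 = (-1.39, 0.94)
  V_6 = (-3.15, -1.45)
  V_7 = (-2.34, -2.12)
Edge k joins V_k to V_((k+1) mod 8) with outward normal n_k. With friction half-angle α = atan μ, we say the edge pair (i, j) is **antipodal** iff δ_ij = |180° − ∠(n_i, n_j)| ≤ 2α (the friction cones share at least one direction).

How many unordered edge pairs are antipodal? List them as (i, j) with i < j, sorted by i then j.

α = atan 0.5 = 26.57°;  2α = 53.13°
n_0 = (+0.6566, -0.7542)
n_1 = (+0.9527, -0.3040)
n_2 = (+0.3483, +0.9374)
n_3 = (-0.3109, +0.9504)
n_4 = (-0.4910, +0.8712)
n_5 = (-0.8052, +0.5930)
n_6 = (-0.6374, -0.7706)
n_7 = (+0.2546, -0.9670)
  (0,1): δ = 148.74°  ·
  (0,2): δ = 61.43°  ·
  (0,3): δ = 22.93°  ✓
  (0,4): δ = 11.64°  ✓
  (0,5): δ = 12.59°  ✓
  (0,6): δ = 99.36°  ·
  (0,7): δ = 153.71°  ·
  (1,2): δ = 92.68°  ·
  (1,3): δ = 54.18°  ·
  (1,4): δ = 42.89°  ✓
  (1,5): δ = 18.67°  ✓
  (1,6): δ = 68.10°  ·
  (1,7): δ = 122.45°  ·
  (2,3): δ = 141.50°  ·
  (2,4): δ = 130.21°  ·
  (2,5): δ = 105.98°  ·
  (2,6): δ = 19.21°  ✓
  (2,7): δ = 35.14°  ✓
  (3,4): δ = 168.71°  ·
  (3,5): δ = 144.48°  ·
  (3,6): δ = 57.71°  ·
  (3,7): δ = 3.36°  ✓
  (4,5): δ = 155.78°  ·
  (4,6): δ = 69.00°  ·
  (4,7): δ = 14.65°  ✓
  (5,6): δ = 93.23°  ·
  (5,7): δ = 38.88°  ✓
  (6,7): δ = 125.65°  ·
antipodal pairs: 10

count = 10; pairs: (0,3), (0,4), (0,5), (1,4), (1,5), (2,6), (2,7), (3,7), (4,7), (5,7)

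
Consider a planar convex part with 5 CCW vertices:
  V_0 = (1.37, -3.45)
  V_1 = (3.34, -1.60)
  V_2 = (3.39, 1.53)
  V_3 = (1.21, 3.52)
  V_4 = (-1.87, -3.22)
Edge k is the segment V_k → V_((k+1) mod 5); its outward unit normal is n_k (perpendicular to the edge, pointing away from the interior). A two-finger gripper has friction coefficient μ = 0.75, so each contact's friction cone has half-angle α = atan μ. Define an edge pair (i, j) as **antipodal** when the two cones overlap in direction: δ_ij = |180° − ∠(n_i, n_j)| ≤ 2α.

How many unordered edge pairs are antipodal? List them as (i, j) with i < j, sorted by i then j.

α = atan 0.75 = 36.87°;  2α = 73.74°
n_0 = (+0.6846, -0.7290)
n_1 = (+0.9999, -0.0160)
n_2 = (+0.6742, +0.7386)
n_3 = (-0.9095, +0.4156)
n_4 = (-0.0708, -0.9975)
  (0,1): δ = 134.12°  ·
  (0,2): δ = 85.59°  ·
  (0,3): δ = 22.24°  ✓
  (0,4): δ = 132.74°  ·
  (1,2): δ = 131.48°  ·
  (1,3): δ = 23.64°  ✓
  (1,4): δ = 86.85°  ·
  (2,3): δ = 72.17°  ✓
  (2,4): δ = 38.33°  ✓
  (3,4): δ = 69.50°  ✓
antipodal pairs: 5

count = 5; pairs: (0,3), (1,3), (2,3), (2,4), (3,4)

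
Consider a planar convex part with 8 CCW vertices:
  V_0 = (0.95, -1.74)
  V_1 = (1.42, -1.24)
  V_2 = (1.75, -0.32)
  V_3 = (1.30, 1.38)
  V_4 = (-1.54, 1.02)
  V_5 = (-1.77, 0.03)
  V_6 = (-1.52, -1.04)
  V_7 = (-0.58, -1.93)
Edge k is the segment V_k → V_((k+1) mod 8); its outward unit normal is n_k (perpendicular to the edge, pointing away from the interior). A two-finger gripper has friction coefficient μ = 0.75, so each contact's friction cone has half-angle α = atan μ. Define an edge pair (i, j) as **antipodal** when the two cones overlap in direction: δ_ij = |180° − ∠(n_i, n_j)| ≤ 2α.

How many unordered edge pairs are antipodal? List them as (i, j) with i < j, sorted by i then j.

count = 13; pairs: (0,3), (0,4), (0,5), (1,3), (1,4), (1,5), (1,6), (2,4), (2,5), (2,6), (3,6), (3,7), (4,7)

α = atan 0.75 = 36.87°;  2α = 73.74°
n_0 = (+0.7286, -0.6849)
n_1 = (+0.9413, -0.3376)
n_2 = (+0.9667, +0.2559)
n_3 = (-0.1258, +0.9921)
n_4 = (-0.9741, +0.2263)
n_5 = (-0.9738, -0.2275)
n_6 = (-0.6875, -0.7262)
n_7 = (+0.1232, -0.9924)
  (0,1): δ = 156.50°  ·
  (0,2): δ = 121.94°  ·
  (0,3): δ = 39.55°  ✓
  (0,4): δ = 30.15°  ✓
  (0,5): δ = 56.38°  ✓
  (0,6): δ = 89.79°  ·
  (0,7): δ = 140.31°  ·
  (1,2): δ = 145.44°  ·
  (1,3): δ = 63.04°  ✓
  (1,4): δ = 6.65°  ✓
  (1,5): δ = 32.88°  ✓
  (1,6): δ = 66.30°  ✓
  (1,7): δ = 116.81°  ·
  (2,3): δ = 97.60°  ·
  (2,4): δ = 27.91°  ✓
  (2,5): δ = 1.68°  ✓
  (2,6): δ = 31.74°  ✓
  (2,7): δ = 82.25°  ·
  (3,4): δ = 110.30°  ·
  (3,5): δ = 84.07°  ·
  (3,6): δ = 50.66°  ✓
  (3,7): δ = 0.15°  ✓
  (4,5): δ = 153.77°  ·
  (4,6): δ = 120.36°  ·
  (4,7): δ = 69.84°  ✓
  (5,6): δ = 146.59°  ·
  (5,7): δ = 96.07°  ·
  (6,7): δ = 129.49°  ·
antipodal pairs: 13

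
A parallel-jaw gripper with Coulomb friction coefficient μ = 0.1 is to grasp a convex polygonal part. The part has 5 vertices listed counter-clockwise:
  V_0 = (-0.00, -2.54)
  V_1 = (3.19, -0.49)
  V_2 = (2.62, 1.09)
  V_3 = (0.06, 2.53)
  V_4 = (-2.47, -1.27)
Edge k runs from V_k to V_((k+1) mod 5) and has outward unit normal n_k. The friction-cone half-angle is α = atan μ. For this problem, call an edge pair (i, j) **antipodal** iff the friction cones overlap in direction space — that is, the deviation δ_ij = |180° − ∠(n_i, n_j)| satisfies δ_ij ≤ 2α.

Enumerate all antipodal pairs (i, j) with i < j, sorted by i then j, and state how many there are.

count = 1; pairs: (2,4)

α = atan 0.1 = 5.71°;  2α = 11.42°
n_0 = (+0.5406, -0.8413)
n_1 = (+0.9407, +0.3394)
n_2 = (+0.4903, +0.8716)
n_3 = (-0.8324, +0.5542)
n_4 = (-0.4573, -0.8893)
  (0,1): δ = 102.89°  ·
  (0,2): δ = 62.08°  ·
  (0,3): δ = 23.62°  ·
  (0,4): δ = 120.06°  ·
  (1,2): δ = 139.20°  ·
  (1,3): δ = 53.49°  ·
  (1,4): δ = 42.95°  ·
  (2,3): δ = 94.30°  ·
  (2,4): δ = 2.15°  ✓
  (3,4): δ = 83.56°  ·
antipodal pairs: 1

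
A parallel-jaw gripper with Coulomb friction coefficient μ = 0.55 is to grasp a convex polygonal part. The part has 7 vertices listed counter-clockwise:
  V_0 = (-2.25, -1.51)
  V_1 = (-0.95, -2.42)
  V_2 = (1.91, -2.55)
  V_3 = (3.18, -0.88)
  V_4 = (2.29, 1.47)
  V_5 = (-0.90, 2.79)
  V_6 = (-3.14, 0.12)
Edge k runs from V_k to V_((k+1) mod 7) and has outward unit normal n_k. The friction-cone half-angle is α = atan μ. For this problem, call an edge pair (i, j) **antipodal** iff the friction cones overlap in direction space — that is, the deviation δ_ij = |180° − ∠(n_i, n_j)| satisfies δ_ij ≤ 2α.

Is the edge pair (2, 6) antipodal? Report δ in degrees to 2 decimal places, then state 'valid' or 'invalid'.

δ = 65.89°, invalid

α = atan 0.55 = 28.81°;  2α = 57.62°
edge 2: e_2 = (+1.27, +1.67);  n_2 = (+0.7960, -0.6053)
edge 6: e_6 = (+0.89, -1.63);  n_6 = (-0.8777, -0.4792)
∠(n_2, n_6) = 114.11°
δ = |180° − 114.11°| = 65.89°
65.89° > 2α = 57.62°  →  invalid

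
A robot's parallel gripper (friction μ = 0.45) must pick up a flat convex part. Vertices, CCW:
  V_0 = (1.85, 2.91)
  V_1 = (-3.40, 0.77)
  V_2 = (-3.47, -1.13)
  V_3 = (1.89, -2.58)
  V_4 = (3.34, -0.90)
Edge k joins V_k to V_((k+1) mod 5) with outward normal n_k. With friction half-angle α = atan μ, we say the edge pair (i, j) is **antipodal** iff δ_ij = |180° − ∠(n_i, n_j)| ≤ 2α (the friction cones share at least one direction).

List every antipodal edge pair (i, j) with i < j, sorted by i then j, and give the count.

α = atan 0.45 = 24.23°;  2α = 48.46°
n_0 = (-0.3775, +0.9260)
n_1 = (-0.9993, +0.0368)
n_2 = (-0.2611, -0.9653)
n_3 = (+0.7570, -0.6534)
n_4 = (+0.9313, +0.3642)
  (0,1): δ = 114.29°  ·
  (0,2): δ = 37.31°  ✓
  (0,3): δ = 27.03°  ✓
  (0,4): δ = 89.18°  ·
  (1,2): δ = 103.03°  ·
  (1,3): δ = 38.69°  ✓
  (1,4): δ = 23.47°  ✓
  (2,3): δ = 115.66°  ·
  (2,4): δ = 53.50°  ·
  (3,4): δ = 117.84°  ·
antipodal pairs: 4

count = 4; pairs: (0,2), (0,3), (1,3), (1,4)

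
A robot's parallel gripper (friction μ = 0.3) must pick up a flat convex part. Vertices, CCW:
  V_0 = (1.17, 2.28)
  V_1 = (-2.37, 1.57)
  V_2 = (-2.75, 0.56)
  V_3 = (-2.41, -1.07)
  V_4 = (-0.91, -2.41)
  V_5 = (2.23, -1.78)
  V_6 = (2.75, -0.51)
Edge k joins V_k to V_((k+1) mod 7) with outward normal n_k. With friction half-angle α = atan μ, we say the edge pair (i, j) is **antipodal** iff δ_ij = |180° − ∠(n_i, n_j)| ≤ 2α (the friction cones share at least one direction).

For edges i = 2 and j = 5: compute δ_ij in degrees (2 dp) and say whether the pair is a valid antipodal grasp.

δ = 34.05°, invalid

α = atan 0.3 = 16.70°;  2α = 33.40°
edge 2: e_2 = (+0.34, -1.63);  n_2 = (-0.9789, -0.2042)
edge 5: e_5 = (+0.52, +1.27);  n_5 = (+0.9254, -0.3789)
∠(n_2, n_5) = 145.95°
δ = |180° − 145.95°| = 34.05°
34.05° > 2α = 33.40°  →  invalid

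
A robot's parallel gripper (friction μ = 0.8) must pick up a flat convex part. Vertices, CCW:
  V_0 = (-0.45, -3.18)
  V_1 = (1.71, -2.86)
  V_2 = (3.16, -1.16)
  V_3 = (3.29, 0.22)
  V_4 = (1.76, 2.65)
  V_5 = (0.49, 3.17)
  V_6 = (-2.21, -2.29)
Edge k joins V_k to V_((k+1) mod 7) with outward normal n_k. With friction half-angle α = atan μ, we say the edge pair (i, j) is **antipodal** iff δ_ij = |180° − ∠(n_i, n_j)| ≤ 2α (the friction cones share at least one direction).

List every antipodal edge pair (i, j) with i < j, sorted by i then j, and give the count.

α = atan 0.8 = 38.66°;  2α = 77.32°
n_0 = (+0.1465, -0.9892)
n_1 = (+0.7608, -0.6489)
n_2 = (+0.9956, -0.0938)
n_3 = (+0.8462, +0.5328)
n_4 = (+0.3789, +0.9254)
n_5 = (-0.8964, +0.4433)
n_6 = (-0.4513, -0.8924)
  (0,1): δ = 138.89°  ·
  (0,2): δ = 103.81°  ·
  (0,3): δ = 66.23°  ✓
  (0,4): δ = 30.69°  ✓
  (0,5): δ = 55.26°  ✓
  (0,6): δ = 144.75°  ·
  (1,2): δ = 144.92°  ·
  (1,3): δ = 107.34°  ·
  (1,4): δ = 71.80°  ✓
  (1,5): δ = 14.15°  ✓
  (1,6): δ = 103.64°  ·
  (2,3): δ = 142.42°  ·
  (2,4): δ = 106.89°  ·
  (2,5): δ = 20.93°  ✓
  (2,6): δ = 68.56°  ✓
  (3,4): δ = 144.46°  ·
  (3,5): δ = 58.51°  ✓
  (3,6): δ = 30.98°  ✓
  (4,5): δ = 94.05°  ·
  (4,6): δ = 4.56°  ✓
  (5,6): δ = 90.51°  ·
antipodal pairs: 10

count = 10; pairs: (0,3), (0,4), (0,5), (1,4), (1,5), (2,5), (2,6), (3,5), (3,6), (4,6)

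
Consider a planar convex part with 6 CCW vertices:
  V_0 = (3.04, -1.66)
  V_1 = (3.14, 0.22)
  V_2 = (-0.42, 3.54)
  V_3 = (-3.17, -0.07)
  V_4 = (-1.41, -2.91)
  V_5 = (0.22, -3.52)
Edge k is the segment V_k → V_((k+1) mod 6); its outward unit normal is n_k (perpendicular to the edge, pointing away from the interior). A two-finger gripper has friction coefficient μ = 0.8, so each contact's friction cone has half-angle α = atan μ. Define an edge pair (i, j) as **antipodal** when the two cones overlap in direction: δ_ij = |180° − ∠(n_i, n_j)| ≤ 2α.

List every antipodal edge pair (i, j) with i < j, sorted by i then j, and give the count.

α = atan 0.8 = 38.66°;  2α = 77.32°
n_0 = (+0.9986, -0.0531)
n_1 = (+0.6820, +0.7313)
n_2 = (-0.7955, +0.6060)
n_3 = (-0.8500, -0.5268)
n_4 = (-0.3505, -0.9366)
n_5 = (+0.5506, -0.8348)
  (0,1): δ = 129.96°  ·
  (0,2): δ = 34.25°  ✓
  (0,3): δ = 34.83°  ✓
  (0,4): δ = 72.53°  ✓
  (0,5): δ = 126.45°  ·
  (1,2): δ = 84.30°  ·
  (1,3): δ = 15.21°  ✓
  (1,4): δ = 22.48°  ✓
  (1,5): δ = 76.41°  ✓
  (2,3): δ = 110.91°  ·
  (2,4): δ = 73.22°  ✓
  (2,5): δ = 19.29°  ✓
  (3,4): δ = 142.30°  ·
  (3,5): δ = 88.38°  ·
  (4,5): δ = 126.07°  ·
antipodal pairs: 8

count = 8; pairs: (0,2), (0,3), (0,4), (1,3), (1,4), (1,5), (2,4), (2,5)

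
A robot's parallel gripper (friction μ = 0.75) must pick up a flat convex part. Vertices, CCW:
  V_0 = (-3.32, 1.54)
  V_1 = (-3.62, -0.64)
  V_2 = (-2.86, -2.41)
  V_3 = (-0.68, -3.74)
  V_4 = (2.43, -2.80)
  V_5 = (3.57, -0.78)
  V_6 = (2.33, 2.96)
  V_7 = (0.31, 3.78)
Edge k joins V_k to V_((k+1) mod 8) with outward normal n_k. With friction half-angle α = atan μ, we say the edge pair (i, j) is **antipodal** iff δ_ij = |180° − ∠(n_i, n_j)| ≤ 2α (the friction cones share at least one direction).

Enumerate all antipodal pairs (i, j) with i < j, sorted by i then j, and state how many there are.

count = 12; pairs: (0,3), (0,4), (0,5), (1,4), (1,5), (1,6), (2,5), (2,6), (2,7), (3,6), (3,7), (4,7)

α = atan 0.75 = 36.87°;  2α = 73.74°
n_0 = (-0.9907, +0.1363)
n_1 = (-0.9189, -0.3945)
n_2 = (-0.5208, -0.8537)
n_3 = (+0.2893, -0.9572)
n_4 = (+0.8709, -0.4915)
n_5 = (+0.9492, +0.3147)
n_6 = (+0.3761, +0.9266)
n_7 = (-0.5251, +0.8510)
  (0,1): δ = 148.93°  ·
  (0,2): δ = 113.55°  ·
  (0,3): δ = 65.35°  ✓
  (0,4): δ = 21.60°  ✓
  (0,5): δ = 26.18°  ✓
  (0,6): δ = 75.74°  ·
  (0,7): δ = 129.51°  ·
  (1,2): δ = 144.62°  ·
  (1,3): δ = 96.42°  ·
  (1,4): δ = 52.68°  ✓
  (1,5): δ = 4.89°  ✓
  (1,6): δ = 44.67°  ✓
  (1,7): δ = 98.44°  ·
  (2,3): δ = 131.80°  ·
  (2,4): δ = 88.05°  ·
  (2,5): δ = 40.27°  ✓
  (2,6): δ = 9.29°  ✓
  (2,7): δ = 63.06°  ✓
  (3,4): δ = 136.26°  ·
  (3,5): δ = 88.47°  ·
  (3,6): δ = 38.91°  ✓
  (3,7): δ = 14.86°  ✓
  (4,5): δ = 132.22°  ·
  (4,6): δ = 82.66°  ·
  (4,7): δ = 28.88°  ✓
  (5,6): δ = 130.44°  ·
  (5,7): δ = 76.67°  ·
  (6,7): δ = 126.23°  ·
antipodal pairs: 12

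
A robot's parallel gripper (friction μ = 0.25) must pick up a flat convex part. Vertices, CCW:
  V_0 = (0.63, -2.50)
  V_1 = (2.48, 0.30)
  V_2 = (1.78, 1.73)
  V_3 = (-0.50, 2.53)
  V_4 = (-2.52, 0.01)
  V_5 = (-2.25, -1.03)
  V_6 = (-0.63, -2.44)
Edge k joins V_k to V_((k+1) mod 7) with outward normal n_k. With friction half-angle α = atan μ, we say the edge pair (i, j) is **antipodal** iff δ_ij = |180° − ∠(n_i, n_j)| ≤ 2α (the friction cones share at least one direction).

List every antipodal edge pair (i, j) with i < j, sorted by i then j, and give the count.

α = atan 0.25 = 14.04°;  2α = 28.07°
n_0 = (+0.8343, -0.5513)
n_1 = (+0.8982, +0.4397)
n_2 = (+0.3311, +0.9436)
n_3 = (-0.7803, +0.6254)
n_4 = (-0.9679, -0.2513)
n_5 = (-0.6565, -0.7543)
n_6 = (-0.0476, -0.9989)
  (0,1): δ = 120.46°  ·
  (0,2): δ = 75.88°  ·
  (0,3): δ = 5.26°  ✓
  (0,4): δ = 48.01°  ·
  (0,5): δ = 82.42°  ·
  (0,6): δ = 120.73°  ·
  (1,2): δ = 135.42°  ·
  (1,3): δ = 64.80°  ·
  (1,4): δ = 11.53°  ✓
  (1,5): δ = 22.88°  ✓
  (1,6): δ = 61.19°  ·
  (2,3): δ = 109.38°  ·
  (2,4): δ = 56.11°  ·
  (2,5): δ = 21.70°  ✓
  (2,6): δ = 16.61°  ✓
  (3,4): δ = 126.73°  ·
  (3,5): δ = 92.32°  ·
  (3,6): δ = 54.01°  ·
  (4,5): δ = 145.59°  ·
  (4,6): δ = 107.28°  ·
  (5,6): δ = 141.69°  ·
antipodal pairs: 5

count = 5; pairs: (0,3), (1,4), (1,5), (2,5), (2,6)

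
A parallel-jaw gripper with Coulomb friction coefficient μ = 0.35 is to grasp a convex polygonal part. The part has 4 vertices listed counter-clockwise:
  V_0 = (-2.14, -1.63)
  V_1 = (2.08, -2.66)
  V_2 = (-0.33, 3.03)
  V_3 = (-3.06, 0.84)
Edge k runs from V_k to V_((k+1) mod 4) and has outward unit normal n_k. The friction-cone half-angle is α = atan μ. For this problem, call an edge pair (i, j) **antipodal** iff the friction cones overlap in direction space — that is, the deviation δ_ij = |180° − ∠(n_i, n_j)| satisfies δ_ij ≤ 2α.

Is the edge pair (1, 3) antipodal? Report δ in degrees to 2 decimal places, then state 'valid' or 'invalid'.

δ = 2.53°, valid

α = atan 0.35 = 19.29°;  2α = 38.58°
edge 1: e_1 = (-2.41, +5.69);  n_1 = (+0.9208, +0.3900)
edge 3: e_3 = (+0.92, -2.47);  n_3 = (-0.9371, -0.3490)
∠(n_1, n_3) = 177.47°
δ = |180° − 177.47°| = 2.53°
2.53° ≤ 2α = 38.58°  →  valid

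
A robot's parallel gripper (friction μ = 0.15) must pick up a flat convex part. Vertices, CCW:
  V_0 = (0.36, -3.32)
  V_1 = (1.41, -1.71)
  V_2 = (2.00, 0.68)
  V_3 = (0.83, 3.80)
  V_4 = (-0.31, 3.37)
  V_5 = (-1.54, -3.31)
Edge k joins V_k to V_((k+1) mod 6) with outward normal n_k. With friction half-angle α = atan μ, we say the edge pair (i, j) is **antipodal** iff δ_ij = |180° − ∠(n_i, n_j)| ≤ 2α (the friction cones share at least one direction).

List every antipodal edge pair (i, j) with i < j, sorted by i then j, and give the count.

α = atan 0.15 = 8.53°;  2α = 17.06°
n_0 = (+0.8376, -0.5463)
n_1 = (+0.9709, -0.2397)
n_2 = (+0.9363, +0.3511)
n_3 = (-0.3529, +0.9357)
n_4 = (-0.9835, +0.1811)
n_5 = (-0.0053, -1.0000)
  (0,1): δ = 160.76°  ·
  (0,2): δ = 126.33°  ·
  (0,3): δ = 36.22°  ·
  (0,4): δ = 22.68°  ·
  (0,5): δ = 122.81°  ·
  (1,2): δ = 145.58°  ·
  (1,3): δ = 55.47°  ·
  (1,4): δ = 3.43°  ✓
  (1,5): δ = 103.57°  ·
  (2,3): δ = 89.89°  ·
  (2,4): δ = 30.99°  ·
  (2,5): δ = 69.14°  ·
  (3,4): δ = 121.10°  ·
  (3,5): δ = 20.97°  ·
  (4,5): δ = 79.87°  ·
antipodal pairs: 1

count = 1; pairs: (1,4)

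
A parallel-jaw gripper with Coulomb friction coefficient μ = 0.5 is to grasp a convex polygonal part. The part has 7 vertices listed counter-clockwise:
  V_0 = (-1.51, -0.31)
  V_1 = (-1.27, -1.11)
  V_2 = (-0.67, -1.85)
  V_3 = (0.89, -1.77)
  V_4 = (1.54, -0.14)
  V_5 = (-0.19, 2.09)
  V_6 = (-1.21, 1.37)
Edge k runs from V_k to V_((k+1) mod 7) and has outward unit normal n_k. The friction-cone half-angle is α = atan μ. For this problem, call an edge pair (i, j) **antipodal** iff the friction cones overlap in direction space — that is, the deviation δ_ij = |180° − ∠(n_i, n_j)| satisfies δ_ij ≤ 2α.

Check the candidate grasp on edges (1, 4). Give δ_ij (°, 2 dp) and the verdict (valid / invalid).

α = atan 0.5 = 26.57°;  2α = 53.13°
edge 1: e_1 = (+0.60, -0.74);  n_1 = (-0.7768, -0.6298)
edge 4: e_4 = (-1.73, +2.23);  n_4 = (+0.7901, +0.6130)
∠(n_1, n_4) = 178.77°
δ = |180° − 178.77°| = 1.23°
1.23° ≤ 2α = 53.13°  →  valid

δ = 1.23°, valid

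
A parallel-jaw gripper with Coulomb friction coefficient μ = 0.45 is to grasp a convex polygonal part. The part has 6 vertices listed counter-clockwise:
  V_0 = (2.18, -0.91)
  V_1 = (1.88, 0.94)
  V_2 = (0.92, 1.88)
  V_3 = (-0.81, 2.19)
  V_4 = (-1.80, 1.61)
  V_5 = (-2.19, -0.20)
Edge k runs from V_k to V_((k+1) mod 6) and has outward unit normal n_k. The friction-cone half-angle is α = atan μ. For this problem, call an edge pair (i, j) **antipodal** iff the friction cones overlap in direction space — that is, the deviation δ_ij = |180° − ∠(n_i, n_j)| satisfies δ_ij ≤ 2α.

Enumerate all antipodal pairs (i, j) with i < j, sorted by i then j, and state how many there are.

α = atan 0.45 = 24.23°;  2α = 48.46°
n_0 = (+0.9871, +0.1601)
n_1 = (+0.6996, +0.7145)
n_2 = (+0.1764, +0.9843)
n_3 = (-0.5055, +0.8628)
n_4 = (-0.9776, +0.2106)
n_5 = (-0.1604, -0.9871)
  (0,1): δ = 143.61°  ·
  (0,2): δ = 109.37°  ·
  (0,3): δ = 68.85°  ·
  (0,4): δ = 21.37°  ✓
  (0,5): δ = 71.56°  ·
  (1,2): δ = 145.76°  ·
  (1,3): δ = 105.24°  ·
  (1,4): δ = 57.76°  ·
  (1,5): δ = 35.17°  ✓
  (2,3): δ = 139.48°  ·
  (2,4): δ = 92.00°  ·
  (2,5): δ = 0.93°  ✓
  (3,4): δ = 132.52°  ·
  (3,5): δ = 39.59°  ✓
  (4,5): δ = 87.07°  ·
antipodal pairs: 4

count = 4; pairs: (0,4), (1,5), (2,5), (3,5)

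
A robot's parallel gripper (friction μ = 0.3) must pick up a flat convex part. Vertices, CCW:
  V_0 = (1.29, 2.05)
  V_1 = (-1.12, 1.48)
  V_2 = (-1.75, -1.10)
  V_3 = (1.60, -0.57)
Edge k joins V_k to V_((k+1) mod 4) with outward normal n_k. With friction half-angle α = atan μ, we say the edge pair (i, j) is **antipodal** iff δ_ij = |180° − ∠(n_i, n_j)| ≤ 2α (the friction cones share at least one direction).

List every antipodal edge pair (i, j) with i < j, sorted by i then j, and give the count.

count = 2; pairs: (0,2), (1,3)

α = atan 0.3 = 16.70°;  2α = 33.40°
n_0 = (-0.2302, +0.9732)
n_1 = (-0.9715, +0.2372)
n_2 = (+0.1563, -0.9877)
n_3 = (+0.9931, +0.1175)
  (0,1): δ = 117.03°  ·
  (0,2): δ = 4.32°  ✓
  (0,3): δ = 83.44°  ·
  (1,2): δ = 67.29°  ·
  (1,3): δ = 20.47°  ✓
  (2,3): δ = 92.24°  ·
antipodal pairs: 2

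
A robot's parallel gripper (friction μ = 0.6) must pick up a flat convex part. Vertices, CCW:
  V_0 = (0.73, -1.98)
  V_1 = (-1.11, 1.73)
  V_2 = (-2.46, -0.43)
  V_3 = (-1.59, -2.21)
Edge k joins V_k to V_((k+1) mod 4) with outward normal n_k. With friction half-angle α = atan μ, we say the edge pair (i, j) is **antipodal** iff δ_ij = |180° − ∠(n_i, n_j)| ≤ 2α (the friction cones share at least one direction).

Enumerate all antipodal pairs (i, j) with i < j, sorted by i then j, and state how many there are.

count = 3; pairs: (0,1), (0,2), (1,3)

α = atan 0.6 = 30.96°;  2α = 61.93°
n_0 = (+0.8959, +0.4443)
n_1 = (-0.8480, +0.5300)
n_2 = (-0.8984, -0.4391)
n_3 = (+0.0987, -0.9951)
  (0,1): δ = 58.38°  ✓
  (0,2): δ = 0.33°  ✓
  (0,3): δ = 69.28°  ·
  (1,2): δ = 121.95°  ·
  (1,3): δ = 52.33°  ✓
  (2,3): δ = 110.39°  ·
antipodal pairs: 3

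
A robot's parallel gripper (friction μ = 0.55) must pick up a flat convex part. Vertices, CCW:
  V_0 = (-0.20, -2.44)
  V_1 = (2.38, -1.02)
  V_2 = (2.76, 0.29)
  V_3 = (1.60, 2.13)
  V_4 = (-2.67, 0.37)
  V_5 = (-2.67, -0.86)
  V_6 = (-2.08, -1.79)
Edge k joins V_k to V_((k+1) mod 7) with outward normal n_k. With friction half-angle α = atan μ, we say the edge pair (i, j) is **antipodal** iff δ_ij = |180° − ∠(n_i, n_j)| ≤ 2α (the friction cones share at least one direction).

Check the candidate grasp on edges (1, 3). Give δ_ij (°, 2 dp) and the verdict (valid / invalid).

α = atan 0.55 = 28.81°;  2α = 57.62°
edge 1: e_1 = (+0.38, +1.31);  n_1 = (+0.9604, -0.2786)
edge 3: e_3 = (-4.27, -1.76);  n_3 = (-0.3811, +0.9245)
∠(n_1, n_3) = 128.58°
δ = |180° − 128.58°| = 51.42°
51.42° ≤ 2α = 57.62°  →  valid

δ = 51.42°, valid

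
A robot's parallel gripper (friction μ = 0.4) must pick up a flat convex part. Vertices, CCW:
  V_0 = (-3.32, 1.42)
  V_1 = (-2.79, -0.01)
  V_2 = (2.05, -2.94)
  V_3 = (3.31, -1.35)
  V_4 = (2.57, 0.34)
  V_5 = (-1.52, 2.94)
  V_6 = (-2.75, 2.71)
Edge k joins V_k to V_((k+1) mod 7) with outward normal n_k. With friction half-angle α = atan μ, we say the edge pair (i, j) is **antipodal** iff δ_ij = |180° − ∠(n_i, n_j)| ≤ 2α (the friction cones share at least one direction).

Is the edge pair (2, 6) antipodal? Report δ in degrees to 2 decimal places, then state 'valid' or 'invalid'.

δ = 14.56°, valid

α = atan 0.4 = 21.80°;  2α = 43.60°
edge 2: e_2 = (+1.26, +1.59);  n_2 = (+0.7837, -0.6211)
edge 6: e_6 = (-0.57, -1.29);  n_6 = (-0.9147, +0.4042)
∠(n_2, n_6) = 165.44°
δ = |180° − 165.44°| = 14.56°
14.56° ≤ 2α = 43.60°  →  valid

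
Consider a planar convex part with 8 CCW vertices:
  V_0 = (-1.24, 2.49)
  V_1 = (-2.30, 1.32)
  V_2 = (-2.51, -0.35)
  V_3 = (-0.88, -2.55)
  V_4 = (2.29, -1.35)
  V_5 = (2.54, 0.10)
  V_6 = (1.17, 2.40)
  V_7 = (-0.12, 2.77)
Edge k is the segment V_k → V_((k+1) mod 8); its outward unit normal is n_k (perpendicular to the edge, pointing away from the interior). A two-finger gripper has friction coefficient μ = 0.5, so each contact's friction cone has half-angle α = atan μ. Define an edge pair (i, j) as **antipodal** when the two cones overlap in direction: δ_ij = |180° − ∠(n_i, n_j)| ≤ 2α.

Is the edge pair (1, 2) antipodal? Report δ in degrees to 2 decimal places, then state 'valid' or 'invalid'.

α = atan 0.5 = 26.57°;  2α = 53.13°
edge 1: e_1 = (-0.21, -1.67);  n_1 = (-0.9922, +0.1248)
edge 2: e_2 = (+1.63, -2.20);  n_2 = (-0.8035, -0.5953)
∠(n_1, n_2) = 43.70°
δ = |180° − 43.70°| = 136.30°
136.30° > 2α = 53.13°  →  invalid

δ = 136.30°, invalid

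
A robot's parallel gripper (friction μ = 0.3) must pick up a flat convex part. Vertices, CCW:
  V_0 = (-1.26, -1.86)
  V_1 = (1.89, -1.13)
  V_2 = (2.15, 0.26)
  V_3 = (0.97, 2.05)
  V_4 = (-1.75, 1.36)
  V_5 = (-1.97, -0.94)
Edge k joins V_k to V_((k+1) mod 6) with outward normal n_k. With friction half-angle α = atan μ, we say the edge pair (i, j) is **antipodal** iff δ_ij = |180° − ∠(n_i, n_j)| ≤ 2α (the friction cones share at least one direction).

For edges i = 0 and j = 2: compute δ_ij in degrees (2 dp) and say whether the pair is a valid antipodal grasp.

δ = 69.65°, invalid

α = atan 0.3 = 16.70°;  2α = 33.40°
edge 0: e_0 = (+3.15, +0.73);  n_0 = (+0.2258, -0.9742)
edge 2: e_2 = (-1.18, +1.79);  n_2 = (+0.8349, +0.5504)
∠(n_0, n_2) = 110.35°
δ = |180° − 110.35°| = 69.65°
69.65° > 2α = 33.40°  →  invalid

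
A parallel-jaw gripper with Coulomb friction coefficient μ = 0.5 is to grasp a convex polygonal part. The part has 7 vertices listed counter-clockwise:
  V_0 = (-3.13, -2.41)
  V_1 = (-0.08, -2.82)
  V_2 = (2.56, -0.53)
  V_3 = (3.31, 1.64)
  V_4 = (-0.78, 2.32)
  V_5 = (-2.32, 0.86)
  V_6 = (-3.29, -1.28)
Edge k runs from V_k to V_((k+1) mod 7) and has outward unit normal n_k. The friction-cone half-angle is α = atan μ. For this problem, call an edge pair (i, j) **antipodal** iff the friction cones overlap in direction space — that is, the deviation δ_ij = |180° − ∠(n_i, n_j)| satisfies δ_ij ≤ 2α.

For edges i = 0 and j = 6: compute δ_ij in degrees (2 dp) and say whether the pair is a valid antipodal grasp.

δ = 105.72°, invalid

α = atan 0.5 = 26.57°;  2α = 53.13°
edge 0: e_0 = (+3.05, -0.41);  n_0 = (-0.1332, -0.9911)
edge 6: e_6 = (+0.16, -1.13);  n_6 = (-0.9901, -0.1402)
∠(n_0, n_6) = 74.28°
δ = |180° − 74.28°| = 105.72°
105.72° > 2α = 53.13°  →  invalid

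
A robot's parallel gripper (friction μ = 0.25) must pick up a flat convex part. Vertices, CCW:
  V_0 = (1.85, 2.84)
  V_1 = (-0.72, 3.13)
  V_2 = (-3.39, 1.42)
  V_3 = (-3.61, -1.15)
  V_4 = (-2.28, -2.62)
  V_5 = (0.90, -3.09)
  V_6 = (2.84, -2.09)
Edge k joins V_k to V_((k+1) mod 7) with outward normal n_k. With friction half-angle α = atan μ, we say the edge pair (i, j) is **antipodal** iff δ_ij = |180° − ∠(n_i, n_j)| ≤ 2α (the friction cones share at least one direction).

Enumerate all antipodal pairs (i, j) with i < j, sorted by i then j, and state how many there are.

α = atan 0.25 = 14.04°;  2α = 28.07°
n_0 = (+0.1121, +0.9937)
n_1 = (-0.5393, +0.8421)
n_2 = (-0.9964, +0.0853)
n_3 = (-0.7415, -0.6709)
n_4 = (-0.1462, -0.9893)
n_5 = (+0.4582, -0.8889)
n_6 = (+0.9804, +0.1969)
  (0,1): δ = 140.92°  ·
  (0,2): δ = 88.45°  ·
  (0,3): δ = 41.42°  ·
  (0,4): δ = 1.97°  ✓
  (0,5): δ = 33.71°  ·
  (0,6): δ = 107.79°  ·
  (1,2): δ = 127.53°  ·
  (1,3): δ = 80.50°  ·
  (1,4): δ = 41.04°  ·
  (1,5): δ = 5.37°  ✓
  (1,6): δ = 68.72°  ·
  (2,3): δ = 132.97°  ·
  (2,4): δ = 93.51°  ·
  (2,5): δ = 57.84°  ·
  (2,6): δ = 16.25°  ✓
  (3,4): δ = 140.54°  ·
  (3,5): δ = 104.87°  ·
  (3,6): δ = 30.78°  ·
  (4,5): δ = 144.32°  ·
  (4,6): δ = 70.24°  ·
  (5,6): δ = 105.91°  ·
antipodal pairs: 3

count = 3; pairs: (0,4), (1,5), (2,6)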